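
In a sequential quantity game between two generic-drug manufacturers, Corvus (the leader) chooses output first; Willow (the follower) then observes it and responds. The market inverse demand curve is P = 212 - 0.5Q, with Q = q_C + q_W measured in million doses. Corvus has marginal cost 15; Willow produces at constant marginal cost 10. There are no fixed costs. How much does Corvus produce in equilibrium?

Solve by backward induction. Given q_C, the follower Willow maximises π_W = (212 - (1/2)q_C - (1/2)q_W)q_W - 10q_W.
Setting the follower's marginal profit to zero, 202 - (1/2)q_C - q_W = 0, i.e. q_W = (202 - (1/2)q_C).
Corvus substitutes q_W(q_C) into its own profit: π_C = q_C(212 - (1/2)q_C - (202 - (1/2)q_C)/2) - 15q_C = (111 - (1/4)q_C)q_C - 15q_C.
The leader's first-order condition 96 - (1/2)q_C = 0 yields q_C = 192.
Then q_W = (202 - (1/2)·192) = 106.

192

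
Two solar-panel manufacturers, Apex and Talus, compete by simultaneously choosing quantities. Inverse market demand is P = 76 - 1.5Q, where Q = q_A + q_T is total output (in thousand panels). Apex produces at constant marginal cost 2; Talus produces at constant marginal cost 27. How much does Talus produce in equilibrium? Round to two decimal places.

Apex's profit: π_A = (76 - 1.5Q)q_A - (2q_A). Setting ∂π_A/∂q_A = 0: 74 - 3q_A - (3/2)(q_T) = 0.
Talus's first-order condition: 49 - 3q_T - (3/2)(q_A) = 0.
Best responses: q_A = (74 - (3/2)q_T)/3, q_T = (49 - (3/2)q_A)/3.
Substituting one into the other gives q_A = 22 and q_T = 16/3.

5.33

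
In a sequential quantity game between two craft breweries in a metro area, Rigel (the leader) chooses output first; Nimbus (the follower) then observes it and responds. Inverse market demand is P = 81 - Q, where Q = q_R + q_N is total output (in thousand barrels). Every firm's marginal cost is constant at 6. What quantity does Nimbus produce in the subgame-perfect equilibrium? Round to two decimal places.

18.75

Solve by backward induction. Given q_R, the follower Nimbus maximises π_N = (81 - q_R - q_N)q_N - 6q_N.
Follower FOC: 75 - q_R - 2q_N = 0, so q_N(q_R) = (75 - q_R)/2.
The leader anticipates this reaction. Substituting into P = 81 - Q gives P = 87/2 - (1/2)q_R, so π_R = (87/2 - (1/2)q_R)q_R - 6q_R.
The leader's first-order condition 75/2 - q_R = 0 yields q_R = 75/2.
Then q_N = (75 - 75/2)/2 = 75/4.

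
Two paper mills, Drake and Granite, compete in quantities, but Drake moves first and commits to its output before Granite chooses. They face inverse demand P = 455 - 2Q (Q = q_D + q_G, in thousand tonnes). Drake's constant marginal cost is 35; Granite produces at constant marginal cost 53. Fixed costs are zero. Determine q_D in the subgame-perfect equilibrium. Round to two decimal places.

Solve by backward induction. Given q_D, the follower Granite maximises π_G = (455 - 2q_D - 2q_G)q_G - 53q_G.
Follower FOC: 402 - 2q_D - 4q_G = 0, so q_G(q_D) = (402 - 2q_D)/4.
Drake substitutes q_G(q_D) into its own profit: π_D = q_D(455 - 2q_D - (402 - 2q_D)/2) - 35q_D = (254 - q_D)q_D - 35q_D.
Leader FOC: 219 - 2q_D = 0, so q_D = 219/2.
Then q_G = (402 - 2·(219/2))/4 = 183/4.

109.50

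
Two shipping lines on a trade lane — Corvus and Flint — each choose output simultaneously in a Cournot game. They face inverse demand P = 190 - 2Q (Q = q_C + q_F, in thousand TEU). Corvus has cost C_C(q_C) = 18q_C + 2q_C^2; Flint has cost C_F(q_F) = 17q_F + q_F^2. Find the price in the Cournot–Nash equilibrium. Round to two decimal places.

Corvus's profit: π_C = (190 - 2Q)q_C - (18q_C + 2q_C²). Setting ∂π_C/∂q_C = 0: 172 - 8q_C - 2(q_F) = 0.
Flint's first-order condition: 173 - 6q_F - 2(q_C) = 0.
Rearranging gives the reaction functions q_C = (172 - 2q_F)/8 and q_F = (173 - 2q_C)/6.
Solving the pair: q_C = 343/22, q_F = 260/11.
Total output Q = 863/22, so price P = 190 - 2·(863/22) = 1227/11.

111.55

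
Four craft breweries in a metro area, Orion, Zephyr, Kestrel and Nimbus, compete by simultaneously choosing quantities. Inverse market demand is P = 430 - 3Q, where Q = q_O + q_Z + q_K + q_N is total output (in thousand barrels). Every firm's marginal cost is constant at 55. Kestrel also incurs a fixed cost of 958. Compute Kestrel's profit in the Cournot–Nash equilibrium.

917

Each firm earns π_i = (430 - 3Q)q_i - 55q_i.
First-order condition (treating rivals' output as given): 375 - 6q_i - 3·Σ_{j≠i} q_j = 0.
With identical firms every q_j equals q_i, so Σ_{j≠i} q_j = 3q_i and 375 = 15q_i, giving q_i = 25.
Price P = 430 - 3·100 = 130.
Kestrel's profit: (130 - 55)·25 - 958 = 917.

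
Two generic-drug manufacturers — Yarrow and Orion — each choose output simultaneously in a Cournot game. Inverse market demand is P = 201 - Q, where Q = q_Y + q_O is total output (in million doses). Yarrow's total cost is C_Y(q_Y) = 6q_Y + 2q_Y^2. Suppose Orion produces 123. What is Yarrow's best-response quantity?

12

With the rival's output fixed at 123, Yarrow's profit is π_Y = (201 - 123 - q_Y)q_Y - (6q_Y + 2q_Y²) = (78 - q_Y)q_Y - (6q_Y + 2q_Y²).
∂π_Y/∂q_Y = 72 - 6q_Y = 0, so q_Y = 12.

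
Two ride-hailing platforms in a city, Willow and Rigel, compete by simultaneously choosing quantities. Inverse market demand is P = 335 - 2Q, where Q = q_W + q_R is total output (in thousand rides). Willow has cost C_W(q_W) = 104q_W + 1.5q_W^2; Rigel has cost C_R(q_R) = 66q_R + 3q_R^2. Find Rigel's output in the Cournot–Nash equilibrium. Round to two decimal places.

Willow's profit: π_W = (335 - 2Q)q_W - (104q_W + (3/2)q_W²). Setting ∂π_W/∂q_W = 0: 231 - 7q_W - 2(q_R) = 0.
Rigel's first-order condition: 269 - 10q_R - 2(q_W) = 0.
Rearranging gives the reaction functions q_W = (231 - 2q_R)/7 and q_R = (269 - 2q_W)/10.
Solving the pair: q_W = 886/33, q_R = 1421/66.

21.53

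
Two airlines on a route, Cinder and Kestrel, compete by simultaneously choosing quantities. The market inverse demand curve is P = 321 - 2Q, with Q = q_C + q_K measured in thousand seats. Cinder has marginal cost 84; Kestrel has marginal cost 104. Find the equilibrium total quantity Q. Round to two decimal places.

75.67

Cinder's profit: π_C = (321 - 2Q)q_C - (84q_C). Setting ∂π_C/∂q_C = 0: 237 - 4q_C - 2(q_K) = 0.
Kestrel's profit: π_K = (321 - 2Q)q_K - (104q_K). Setting ∂π_K/∂q_K = 0: 217 - 4q_K - 2(q_C) = 0.
So q_C = (237 - 2q_K)/4 and q_K = (217 - 2q_C)/4.
Substituting one into the other gives q_C = 257/6 and q_K = 197/6.
Total output Q = 257/6 + 197/6 = 227/3.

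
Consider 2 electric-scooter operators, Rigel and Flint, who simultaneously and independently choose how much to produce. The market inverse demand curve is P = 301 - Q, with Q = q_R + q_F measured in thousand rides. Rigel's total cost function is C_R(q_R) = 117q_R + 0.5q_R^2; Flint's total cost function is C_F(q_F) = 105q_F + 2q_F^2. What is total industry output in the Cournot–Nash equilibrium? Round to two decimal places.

Rigel's profit: π_R = (301 - Q)q_R - (117q_R + (1/2)q_R²). Setting ∂π_R/∂q_R = 0: 184 - 3q_R - (q_F) = 0.
Flint's profit: π_F = (301 - Q)q_F - (105q_F + 2q_F²). Setting ∂π_F/∂q_F = 0: 196 - 6q_F - (q_R) = 0.
Best responses: q_R = (184 - q_F)/3, q_F = (196 - q_R)/6.
Substituting one into the other gives q_R = 908/17 and q_F = 404/17.
Total output Q = 908/17 + 404/17 = 1312/17.

77.18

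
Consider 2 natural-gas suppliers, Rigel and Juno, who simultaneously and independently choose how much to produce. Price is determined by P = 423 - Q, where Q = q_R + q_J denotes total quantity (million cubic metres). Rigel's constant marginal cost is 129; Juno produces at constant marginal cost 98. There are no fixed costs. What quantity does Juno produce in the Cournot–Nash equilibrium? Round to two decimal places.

Rigel's profit: π_R = (423 - Q)q_R - (129q_R). Setting ∂π_R/∂q_R = 0: 294 - 2q_R - (q_J) = 0.
Juno's profit: π_J = (423 - Q)q_J - (98q_J). Setting ∂π_J/∂q_J = 0: 325 - 2q_J - (q_R) = 0.
Best responses: q_R = (294 - q_J)/2, q_J = (325 - q_R)/2.
Solving the pair: q_R = 263/3, q_J = 356/3.

118.67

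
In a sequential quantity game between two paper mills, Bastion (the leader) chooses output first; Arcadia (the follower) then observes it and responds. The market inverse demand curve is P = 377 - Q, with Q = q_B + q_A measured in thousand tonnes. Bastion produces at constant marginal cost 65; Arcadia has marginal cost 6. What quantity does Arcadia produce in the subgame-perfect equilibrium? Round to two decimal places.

The follower Arcadia best-responds to any q_B: π_A = (377 - Q)q_A - 6q_A.
Setting the follower's marginal profit to zero, 371 - q_B - 2q_A = 0, i.e. q_A = (371 - q_B)/2.
Bastion substitutes q_A(q_B) into its own profit: π_B = q_B(377 - q_B - (371 - q_B)/2) - 65q_B = (383/2 - (1/2)q_B)q_B - 65q_B.
Leader FOC: 253/2 - q_B = 0, so q_B = 253/2.
Then q_A = (371 - 253/2)/2 = 489/4.

122.25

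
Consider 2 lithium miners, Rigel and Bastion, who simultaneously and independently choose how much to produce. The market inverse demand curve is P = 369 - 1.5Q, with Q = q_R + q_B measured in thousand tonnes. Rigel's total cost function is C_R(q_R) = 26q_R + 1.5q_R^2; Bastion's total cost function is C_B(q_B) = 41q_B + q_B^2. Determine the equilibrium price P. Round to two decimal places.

224.32

Rigel's profit: π_R = (369 - 1.5Q)q_R - (26q_R + (3/2)q_R²). Setting ∂π_R/∂q_R = 0: 343 - 6q_R - (3/2)(q_B) = 0.
Bastion's first-order condition: 328 - 5q_B - (3/2)(q_R) = 0.
So q_R = (343 - (3/2)q_B)/6 and q_B = (328 - (3/2)q_R)/5.
Solving the pair: q_R = 44.0721, q_B = 1938/37.
Total output Q = 96.4505, so price P = 369 - (3/2)·96.4505 = 224.3243.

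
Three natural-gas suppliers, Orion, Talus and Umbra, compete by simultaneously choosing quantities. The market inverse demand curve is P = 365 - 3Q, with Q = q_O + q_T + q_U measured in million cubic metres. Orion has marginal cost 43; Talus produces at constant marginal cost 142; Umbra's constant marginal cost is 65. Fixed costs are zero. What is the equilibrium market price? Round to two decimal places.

153.75

Orion's profit: π_O = (365 - 3Q)q_O - (43q_O). Setting ∂π_O/∂q_O = 0: 322 - 6q_O - 3(q_T + q_U) = 0.
Talus's first-order condition: 223 - 6q_T - 3(q_O + q_U) = 0.
Umbra's profit: π_U = (365 - 3Q)q_U - (65q_U). Setting ∂π_U/∂q_U = 0: 300 - 6q_U - 3(q_O + q_T) = 0.
Adding the 3 first-order conditions: 845 − 12Q = 0, so Q = 845/12.
Back-substituting: q_O = (322 − 845/4)/3 = 443/12, q_T = (223 − 845/4)/3 = 47/12, q_U = (300 − 845/4)/3 = 355/12.
Total output Q = 845/12, so price P = 365 - 3·(845/12) = 615/4.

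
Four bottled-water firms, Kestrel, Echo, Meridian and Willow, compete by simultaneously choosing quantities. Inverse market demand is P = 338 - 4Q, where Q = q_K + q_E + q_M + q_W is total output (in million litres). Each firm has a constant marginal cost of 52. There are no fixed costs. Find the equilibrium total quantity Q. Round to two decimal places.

57.20

Each firm earns π_i = (338 - 4Q)q_i - 52q_i.
First-order condition (treating rivals' output as given): 286 - 8q_i - 4·Σ_{j≠i} q_j = 0.
By symmetry each firm produces the same amount; substituting Σ_{j≠i} q_j = 3q_i yields q_i = 286/20 = 143/10.
Total output Q = 143/10 + 143/10 + 143/10 + 143/10 = 286/5.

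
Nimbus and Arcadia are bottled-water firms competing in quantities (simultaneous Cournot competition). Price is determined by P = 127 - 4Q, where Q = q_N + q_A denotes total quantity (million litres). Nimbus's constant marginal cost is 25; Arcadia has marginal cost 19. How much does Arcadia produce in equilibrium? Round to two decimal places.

9.50

Nimbus's profit: π_N = (127 - 4Q)q_N - (25q_N). Setting ∂π_N/∂q_N = 0: 102 - 8q_N - 4(q_A) = 0.
Arcadia's first-order condition: 108 - 8q_A - 4(q_N) = 0.
So q_N = (102 - 4q_A)/8 and q_A = (108 - 4q_N)/8.
Substituting one into the other gives q_N = 8 and q_A = 19/2.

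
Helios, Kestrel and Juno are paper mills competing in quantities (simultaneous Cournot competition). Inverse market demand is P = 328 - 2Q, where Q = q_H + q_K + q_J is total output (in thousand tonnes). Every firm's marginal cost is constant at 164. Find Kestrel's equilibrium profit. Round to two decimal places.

Each firm earns π_i = (328 - 2Q)q_i - 164q_i.
First-order condition (treating rivals' output as given): 164 - 4q_i - 2·Σ_{j≠i} q_j = 0.
By symmetry each firm produces the same amount; substituting Σ_{j≠i} q_j = 2q_i yields q_i = 164/8 = 41/2.
Price P = 328 - 2·(123/2) = 205.
Kestrel's profit: (205 - 164)·(41/2) = 1681/2.

840.50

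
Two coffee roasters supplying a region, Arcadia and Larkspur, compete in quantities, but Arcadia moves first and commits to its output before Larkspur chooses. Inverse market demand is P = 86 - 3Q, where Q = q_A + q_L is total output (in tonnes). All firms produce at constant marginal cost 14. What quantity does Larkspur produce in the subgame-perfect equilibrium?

6

Solve by backward induction. Given q_A, the follower Larkspur maximises π_L = (86 - 3q_A - 3q_L)q_L - 14q_L.
Follower FOC: 72 - 3q_A - 6q_L = 0, so q_L(q_A) = (72 - 3q_A)/6.
The leader anticipates this reaction. Substituting into P = 86 - 3Q gives P = 50 - (3/2)q_A, so π_A = (50 - (3/2)q_A)q_A - 14q_A.
Maximising: ∂π_A/∂q_A = 36 - 3q_A = 0, giving q_A = 12.
Then q_L = (72 - 3·12)/6 = 6.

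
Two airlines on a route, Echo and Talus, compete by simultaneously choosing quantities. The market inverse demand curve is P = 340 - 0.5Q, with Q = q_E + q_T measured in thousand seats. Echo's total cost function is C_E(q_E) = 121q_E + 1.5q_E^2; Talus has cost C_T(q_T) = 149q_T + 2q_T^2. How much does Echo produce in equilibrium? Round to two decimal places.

Echo's profit: π_E = (340 - 0.5Q)q_E - (121q_E + (3/2)q_E²). Setting ∂π_E/∂q_E = 0: 219 - 4q_E - (1/2)(q_T) = 0.
Talus's first-order condition: 191 - 5q_T - (1/2)(q_E) = 0.
So q_E = (219 - (1/2)q_T)/4 and q_T = (191 - (1/2)q_E)/5.
Substituting one into the other gives q_E = 50.6076 and q_T = 33.1392.

50.61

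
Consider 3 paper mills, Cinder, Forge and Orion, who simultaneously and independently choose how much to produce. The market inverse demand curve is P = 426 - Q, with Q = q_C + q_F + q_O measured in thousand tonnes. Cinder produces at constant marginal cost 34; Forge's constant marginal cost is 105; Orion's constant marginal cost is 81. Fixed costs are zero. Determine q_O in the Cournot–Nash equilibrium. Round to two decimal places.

Cinder's profit: π_C = (426 - Q)q_C - (34q_C). Setting ∂π_C/∂q_C = 0: 392 - 2q_C - (q_F + q_O) = 0.
Forge's first-order condition: 321 - 2q_F - (q_C + q_O) = 0.
Orion's first-order condition: 345 - 2q_O - (q_C + q_F) = 0.
Adding the 3 conditions: 1058 − 2Q − 2Q = 0, i.e. Q = 529/2.
Back-substituting: q_C = (392 − 529/2) = 255/2, q_F = (321 − 529/2) = 113/2, q_O = (345 − 529/2) = 161/2.

80.50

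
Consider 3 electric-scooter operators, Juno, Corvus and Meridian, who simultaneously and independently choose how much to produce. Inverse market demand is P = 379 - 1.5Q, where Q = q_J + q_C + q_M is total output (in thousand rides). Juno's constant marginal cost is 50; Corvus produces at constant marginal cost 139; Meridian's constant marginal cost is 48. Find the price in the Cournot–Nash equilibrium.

Juno's profit: π_J = (379 - 1.5Q)q_J - (50q_J). Setting ∂π_J/∂q_J = 0: 329 - 3q_J - (3/2)(q_C + q_M) = 0.
Corvus's first-order condition: 240 - 3q_C - (3/2)(q_J + q_M) = 0.
Meridian's first-order condition: 331 - 3q_M - (3/2)(q_J + q_C) = 0.
Adding the 3 first-order conditions: 900 − 6Q = 0, so Q = 150.
Back-substituting: q_J = (329 − 225)/(3/2) = 208/3, q_C = (240 − 225)/(3/2) = 10, q_M = (331 − 225)/(3/2) = 212/3.
Total output Q = 150, so price P = 379 - (3/2)·150 = 154.

154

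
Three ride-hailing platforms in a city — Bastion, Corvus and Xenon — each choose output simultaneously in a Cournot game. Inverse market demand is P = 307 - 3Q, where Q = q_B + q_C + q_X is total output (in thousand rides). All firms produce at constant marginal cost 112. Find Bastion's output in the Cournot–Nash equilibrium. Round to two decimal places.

A representative firm's profit is π_i = q_i(307 - 3Q) - 112q_i.
Setting ∂π_i/∂q_i = 0 with rivals' quantities fixed: 195 - 6q_i - 3·Σ_{j≠i} q_j = 0.
By symmetry each firm produces the same amount; substituting Σ_{j≠i} q_j = 2q_i yields q_i = 195/12 = 65/4.

16.25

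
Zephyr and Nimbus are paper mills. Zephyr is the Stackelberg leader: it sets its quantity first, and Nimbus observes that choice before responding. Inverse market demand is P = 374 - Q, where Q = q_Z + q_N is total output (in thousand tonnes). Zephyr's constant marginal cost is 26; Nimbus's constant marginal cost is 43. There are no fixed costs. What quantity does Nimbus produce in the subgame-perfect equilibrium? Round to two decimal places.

74.25

The follower Nimbus best-responds to any q_Z: π_N = (374 - Q)q_N - 43q_N.
Setting the follower's marginal profit to zero, 331 - q_Z - 2q_N = 0, i.e. q_N = (331 - q_Z)/2.
The leader anticipates this reaction. Substituting into P = 374 - Q gives P = 417/2 - (1/2)q_Z, so π_Z = (417/2 - (1/2)q_Z)q_Z - 26q_Z.
The leader's first-order condition 365/2 - q_Z = 0 yields q_Z = 365/2.
Then q_N = (331 - 365/2)/2 = 297/4.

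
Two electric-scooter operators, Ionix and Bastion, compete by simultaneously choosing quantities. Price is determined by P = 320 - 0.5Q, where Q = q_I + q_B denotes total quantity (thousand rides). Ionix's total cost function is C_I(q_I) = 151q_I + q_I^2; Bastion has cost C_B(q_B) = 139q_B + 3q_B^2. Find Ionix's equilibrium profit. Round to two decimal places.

Ionix's profit: π_I = (320 - 0.5Q)q_I - (151q_I + q_I²). Setting ∂π_I/∂q_I = 0: 169 - 3q_I - (1/2)(q_B) = 0.
Bastion's first-order condition: 181 - 7q_B - (1/2)(q_I) = 0.
Rearranging gives the reaction functions q_I = (169 - (1/2)q_B)/3 and q_B = (181 - (1/2)q_I)/7.
Solving the pair: q_I = 52.6506, q_B = 1834/83.
Price P = 320 - (1/2)·74.7470 = 282.6265.
Ionix's profit: 282.6265·52.6506 - 151·52.6506 - 52.6506² = 4158.1289.

4158.13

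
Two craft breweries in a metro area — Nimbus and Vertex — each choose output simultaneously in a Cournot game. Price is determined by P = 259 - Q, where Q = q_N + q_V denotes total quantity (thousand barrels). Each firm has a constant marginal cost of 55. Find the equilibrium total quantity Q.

Each firm earns π_i = (259 - Q)q_i - 55q_i.
First-order condition (treating rivals' output as given): 204 - 2q_i - q_j = 0.
With identical firms every q_j equals q_i, so q_j = q_i and 204 = 3q_i, giving q_i = 68.
Total output Q = 68 + 68 = 136.

136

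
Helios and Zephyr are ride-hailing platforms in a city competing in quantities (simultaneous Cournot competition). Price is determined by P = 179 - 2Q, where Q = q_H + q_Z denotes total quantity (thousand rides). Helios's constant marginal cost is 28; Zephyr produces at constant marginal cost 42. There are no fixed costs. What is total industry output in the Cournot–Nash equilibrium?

Helios's profit: π_H = (179 - 2Q)q_H - (28q_H). Setting ∂π_H/∂q_H = 0: 151 - 4q_H - 2(q_Z) = 0.
Zephyr's first-order condition: 137 - 4q_Z - 2(q_H) = 0.
Best responses: q_H = (151 - 2q_Z)/4, q_Z = (137 - 2q_H)/4.
Substituting one into the other gives q_H = 55/2 and q_Z = 41/2.
Total output Q = 55/2 + 41/2 = 48.

48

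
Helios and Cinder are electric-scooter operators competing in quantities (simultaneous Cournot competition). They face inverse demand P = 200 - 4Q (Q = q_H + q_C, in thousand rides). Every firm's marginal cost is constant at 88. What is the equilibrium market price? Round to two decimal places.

125.33

A representative firm's profit is π_i = q_i(200 - 4Q) - 88q_i.
Setting ∂π_i/∂q_i = 0 with rivals' quantities fixed: 112 - 8q_i - 4q_j = 0.
With identical firms every q_j equals q_i, so q_j = q_i and 112 = 12q_i, giving q_i = 28/3.
Total output Q = 56/3, so price P = 200 - 4·(56/3) = 376/3.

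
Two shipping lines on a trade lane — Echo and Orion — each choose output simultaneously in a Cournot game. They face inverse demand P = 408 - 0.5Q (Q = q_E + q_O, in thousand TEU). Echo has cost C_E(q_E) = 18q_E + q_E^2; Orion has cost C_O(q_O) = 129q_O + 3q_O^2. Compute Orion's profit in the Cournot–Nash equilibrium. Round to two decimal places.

3350.44

Echo's profit: π_E = (408 - 0.5Q)q_E - (18q_E + q_E²). Setting ∂π_E/∂q_E = 0: 390 - 3q_E - (1/2)(q_O) = 0.
Orion's first-order condition: 279 - 7q_O - (1/2)(q_E) = 0.
Best responses: q_E = (390 - (1/2)q_O)/3, q_O = (279 - (1/2)q_E)/7.
Substituting one into the other gives q_E = 124.8434 and q_O = 30.9398.
Price P = 408 - (1/2)·155.7831 = 330.1084.
Orion's profit: 330.1084·30.9398 - 129·30.9398 - 3·30.9398² = 3350.4404.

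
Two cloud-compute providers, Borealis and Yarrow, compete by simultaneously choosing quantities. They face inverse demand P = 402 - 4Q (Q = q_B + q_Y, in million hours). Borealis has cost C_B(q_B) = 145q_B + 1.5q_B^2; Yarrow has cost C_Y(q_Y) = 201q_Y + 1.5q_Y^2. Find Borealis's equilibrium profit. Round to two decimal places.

Borealis's profit: π_B = (402 - 4Q)q_B - (145q_B + (3/2)q_B²). Setting ∂π_B/∂q_B = 0: 257 - 11q_B - 4(q_Y) = 0.
Yarrow's profit: π_Y = (402 - 4Q)q_Y - (201q_Y + (3/2)q_Y²). Setting ∂π_Y/∂q_Y = 0: 201 - 11q_Y - 4(q_B) = 0.
Best responses: q_B = (257 - 4q_Y)/11, q_Y = (201 - 4q_B)/11.
Solving the pair: q_B = 289/15, q_Y = 169/15.
Price P = 402 - 4·(458/15) = 279.8667.
Borealis's profit: 279.8667·(289/15) - 145·(289/15) - (3/2)(289/15)² = 2041.6244.

2041.62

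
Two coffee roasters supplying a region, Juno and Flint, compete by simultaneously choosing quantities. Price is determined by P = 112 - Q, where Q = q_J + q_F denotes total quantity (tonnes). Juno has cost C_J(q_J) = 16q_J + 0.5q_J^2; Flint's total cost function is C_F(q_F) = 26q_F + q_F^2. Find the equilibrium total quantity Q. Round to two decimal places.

Juno's profit: π_J = (112 - Q)q_J - (16q_J + (1/2)q_J²). Setting ∂π_J/∂q_J = 0: 96 - 3q_J - (q_F) = 0.
Flint's profit: π_F = (112 - Q)q_F - (26q_F + q_F²). Setting ∂π_F/∂q_F = 0: 86 - 4q_F - (q_J) = 0.
Best responses: q_J = (96 - q_F)/3, q_F = (86 - q_J)/4.
Substituting one into the other gives q_J = 298/11 and q_F = 162/11.
Total output Q = 298/11 + 162/11 = 460/11.

41.82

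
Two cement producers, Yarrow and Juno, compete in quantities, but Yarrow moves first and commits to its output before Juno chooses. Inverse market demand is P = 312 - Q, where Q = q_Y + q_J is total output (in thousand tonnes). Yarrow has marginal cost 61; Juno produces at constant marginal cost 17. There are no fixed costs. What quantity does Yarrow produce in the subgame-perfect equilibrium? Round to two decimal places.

The follower Juno best-responds to any q_Y: π_J = (312 - Q)q_J - 17q_J.
Setting the follower's marginal profit to zero, 295 - q_Y - 2q_J = 0, i.e. q_J = (295 - q_Y)/2.
Yarrow substitutes q_J(q_Y) into its own profit: π_Y = q_Y(312 - q_Y - (295 - q_Y)/2) - 61q_Y = (329/2 - (1/2)q_Y)q_Y - 61q_Y.
Maximising: ∂π_Y/∂q_Y = 207/2 - q_Y = 0, giving q_Y = 207/2.
Then q_J = (295 - 207/2)/2 = 383/4.

103.50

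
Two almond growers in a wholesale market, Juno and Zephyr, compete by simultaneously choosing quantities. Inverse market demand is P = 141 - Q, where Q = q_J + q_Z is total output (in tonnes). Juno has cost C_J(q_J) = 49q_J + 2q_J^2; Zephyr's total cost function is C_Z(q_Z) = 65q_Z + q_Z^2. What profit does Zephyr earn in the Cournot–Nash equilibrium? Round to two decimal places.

500.93

Juno's profit: π_J = (141 - Q)q_J - (49q_J + 2q_J²). Setting ∂π_J/∂q_J = 0: 92 - 6q_J - (q_Z) = 0.
Zephyr's first-order condition: 76 - 4q_Z - (q_J) = 0.
So q_J = (92 - q_Z)/6 and q_Z = (76 - q_J)/4.
Solving the pair: q_J = 292/23, q_Z = 364/23.
Price P = 141 - 656/23 = 112.4783.
Zephyr's profit: 112.4783·(364/23) - 65·(364/23) - (364/23)² = 500.9301.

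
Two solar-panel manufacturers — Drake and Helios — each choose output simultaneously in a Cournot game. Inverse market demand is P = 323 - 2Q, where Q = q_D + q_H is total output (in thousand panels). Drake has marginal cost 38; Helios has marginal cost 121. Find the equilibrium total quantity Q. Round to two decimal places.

81.17

Drake's profit: π_D = (323 - 2Q)q_D - (38q_D). Setting ∂π_D/∂q_D = 0: 285 - 4q_D - 2(q_H) = 0.
Helios's profit: π_H = (323 - 2Q)q_H - (121q_H). Setting ∂π_H/∂q_H = 0: 202 - 4q_H - 2(q_D) = 0.
Best responses: q_D = (285 - 2q_H)/4, q_H = (202 - 2q_D)/4.
Substituting one into the other gives q_D = 184/3 and q_H = 119/6.
Total output Q = 184/3 + 119/6 = 487/6.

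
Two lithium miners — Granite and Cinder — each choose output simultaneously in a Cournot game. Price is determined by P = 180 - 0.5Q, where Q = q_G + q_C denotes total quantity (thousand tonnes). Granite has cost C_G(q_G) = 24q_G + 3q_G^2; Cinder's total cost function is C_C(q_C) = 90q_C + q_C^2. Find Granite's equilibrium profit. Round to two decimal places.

1454.50

Granite's profit: π_G = (180 - 0.5Q)q_G - (24q_G + 3q_G²). Setting ∂π_G/∂q_G = 0: 156 - 7q_G - (1/2)(q_C) = 0.
Cinder's first-order condition: 90 - 3q_C - (1/2)(q_G) = 0.
So q_G = (156 - (1/2)q_C)/7 and q_C = (90 - (1/2)q_G)/3.
Substituting one into the other gives q_G = 1692/83 and q_C = 26.6024.
Price P = 180 - (1/2)·46.9880 = 156.5060.
Granite's profit: 156.5060·(1692/83) - 24·(1692/83) - 3(1692/83)² = 1454.4962.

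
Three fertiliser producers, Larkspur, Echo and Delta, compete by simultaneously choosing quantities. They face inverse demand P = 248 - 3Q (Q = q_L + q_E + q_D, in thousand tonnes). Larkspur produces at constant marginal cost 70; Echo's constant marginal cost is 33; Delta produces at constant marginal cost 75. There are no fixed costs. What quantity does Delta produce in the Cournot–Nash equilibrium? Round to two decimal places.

10.50

Larkspur's profit: π_L = (248 - 3Q)q_L - (70q_L). Setting ∂π_L/∂q_L = 0: 178 - 6q_L - 3(q_E + q_D) = 0.
Echo's profit: π_E = (248 - 3Q)q_E - (33q_E). Setting ∂π_E/∂q_E = 0: 215 - 6q_E - 3(q_L + q_D) = 0.
Delta's profit: π_D = (248 - 3Q)q_D - (75q_D). Setting ∂π_D/∂q_D = 0: 173 - 6q_D - 3(q_L + q_E) = 0.
Summing all 3 equations gives 566 − 12Q = 0, hence Q = 283/6.
Back-substituting: q_L = (178 − 283/2)/3 = 73/6, q_E = (215 − 283/2)/3 = 49/2, q_D = (173 − 283/2)/3 = 21/2.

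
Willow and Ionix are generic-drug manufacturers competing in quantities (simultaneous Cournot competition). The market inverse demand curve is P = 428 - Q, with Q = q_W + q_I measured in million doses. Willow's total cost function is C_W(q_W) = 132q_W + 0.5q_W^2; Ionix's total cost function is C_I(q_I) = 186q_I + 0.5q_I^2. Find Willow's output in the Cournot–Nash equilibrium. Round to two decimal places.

80.75

Willow's profit: π_W = (428 - Q)q_W - (132q_W + (1/2)q_W²). Setting ∂π_W/∂q_W = 0: 296 - 3q_W - (q_I) = 0.
Ionix's first-order condition: 242 - 3q_I - (q_W) = 0.
So q_W = (296 - q_I)/3 and q_I = (242 - q_W)/3.
Solving the pair: q_W = 323/4, q_I = 215/4.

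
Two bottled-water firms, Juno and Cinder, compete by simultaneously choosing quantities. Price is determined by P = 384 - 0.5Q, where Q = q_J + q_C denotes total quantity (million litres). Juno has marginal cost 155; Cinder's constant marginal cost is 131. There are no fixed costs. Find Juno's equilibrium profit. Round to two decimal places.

Juno's profit: π_J = (384 - 0.5Q)q_J - (155q_J). Setting ∂π_J/∂q_J = 0: 229 - q_J - (1/2)(q_C) = 0.
Cinder's profit: π_C = (384 - 0.5Q)q_C - (131q_C). Setting ∂π_C/∂q_C = 0: 253 - q_C - (1/2)(q_J) = 0.
Rearranging gives the reaction functions q_J = (229 - (1/2)q_C) and q_C = (253 - (1/2)q_J).
Solving the pair: q_J = 410/3, q_C = 554/3.
Price P = 384 - (1/2)·(964/3) = 670/3.
Juno's profit: (670/3 - 155)·(410/3) = 9338.8889.

9338.89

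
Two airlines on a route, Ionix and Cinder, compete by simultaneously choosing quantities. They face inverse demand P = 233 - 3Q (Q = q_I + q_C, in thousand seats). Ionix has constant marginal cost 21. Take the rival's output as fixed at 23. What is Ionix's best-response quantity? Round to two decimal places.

23.83

With the rival's output fixed at 23, Ionix's profit is π_I = (233 - 3·23 - 3q_I)q_I - (21q_I) = (164 - 3q_I)q_I - (21q_I).
∂π_I/∂q_I = 143 - 6q_I = 0, so q_I = 143/6.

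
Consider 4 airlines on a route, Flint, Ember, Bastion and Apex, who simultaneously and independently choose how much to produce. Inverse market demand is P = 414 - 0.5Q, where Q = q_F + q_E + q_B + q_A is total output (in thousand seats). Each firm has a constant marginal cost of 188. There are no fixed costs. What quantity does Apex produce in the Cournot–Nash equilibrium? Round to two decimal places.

A representative firm's profit is π_i = q_i(414 - 0.5Q) - 188q_i.
Setting ∂π_i/∂q_i = 0 with rivals' quantities fixed: 226 - q_i - (1/2)·Σ_{j≠i} q_j = 0.
By symmetry each firm produces the same amount; substituting Σ_{j≠i} q_j = 3q_i yields q_i = 226/(5/2) = 452/5.

90.40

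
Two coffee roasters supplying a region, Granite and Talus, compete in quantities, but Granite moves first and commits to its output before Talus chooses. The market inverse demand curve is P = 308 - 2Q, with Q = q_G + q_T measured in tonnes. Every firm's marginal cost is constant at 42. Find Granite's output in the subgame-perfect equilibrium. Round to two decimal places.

The follower Talus best-responds to any q_G: π_T = (308 - 2Q)q_T - 42q_T.
Setting the follower's marginal profit to zero, 266 - 2q_G - 4q_T = 0, i.e. q_T = (266 - 2q_G)/4.
Granite substitutes q_T(q_G) into its own profit: π_G = q_G(308 - 2q_G - (266 - 2q_G)/2) - 42q_G = (175 - q_G)q_G - 42q_G.
The leader's first-order condition 133 - 2q_G = 0 yields q_G = 133/2.
Then q_T = (266 - 2·(133/2))/4 = 133/4.

66.50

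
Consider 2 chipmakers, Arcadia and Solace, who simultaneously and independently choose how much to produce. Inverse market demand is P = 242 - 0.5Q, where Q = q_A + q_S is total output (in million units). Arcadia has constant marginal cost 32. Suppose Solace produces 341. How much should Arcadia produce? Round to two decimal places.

With the rival's output fixed at 341, Arcadia's profit is π_A = (242 - (1/2)·341 - (1/2)q_A)q_A - (32q_A) = (143/2 - (1/2)q_A)q_A - (32q_A).
∂π_A/∂q_A = 79/2 - q_A = 0, so q_A = 79/2.

39.50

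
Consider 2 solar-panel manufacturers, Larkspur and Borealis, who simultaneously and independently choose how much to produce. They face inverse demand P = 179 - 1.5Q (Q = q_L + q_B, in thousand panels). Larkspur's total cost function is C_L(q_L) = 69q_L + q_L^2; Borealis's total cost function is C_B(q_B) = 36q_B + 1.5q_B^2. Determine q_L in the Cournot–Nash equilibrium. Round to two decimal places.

16.05

Larkspur's profit: π_L = (179 - 1.5Q)q_L - (69q_L + q_L²). Setting ∂π_L/∂q_L = 0: 110 - 5q_L - (3/2)(q_B) = 0.
Borealis's first-order condition: 143 - 6q_B - (3/2)(q_L) = 0.
Best responses: q_L = (110 - (3/2)q_B)/5, q_B = (143 - (3/2)q_L)/6.
Solving the pair: q_L = 594/37, q_B = 19.8198.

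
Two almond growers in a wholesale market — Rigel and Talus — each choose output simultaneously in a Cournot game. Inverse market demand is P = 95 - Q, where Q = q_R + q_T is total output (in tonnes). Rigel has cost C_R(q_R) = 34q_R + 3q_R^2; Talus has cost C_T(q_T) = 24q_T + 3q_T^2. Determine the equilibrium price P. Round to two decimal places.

Rigel's profit: π_R = (95 - Q)q_R - (34q_R + 3q_R²). Setting ∂π_R/∂q_R = 0: 61 - 8q_R - (q_T) = 0.
Talus's profit: π_T = (95 - Q)q_T - (24q_T + 3q_T²). Setting ∂π_T/∂q_T = 0: 71 - 8q_T - (q_R) = 0.
So q_R = (61 - q_T)/8 and q_T = (71 - q_R)/8.
Substituting one into the other gives q_R = 139/21 and q_T = 169/21.
Total output Q = 44/3, so price P = 95 - 44/3 = 241/3.

80.33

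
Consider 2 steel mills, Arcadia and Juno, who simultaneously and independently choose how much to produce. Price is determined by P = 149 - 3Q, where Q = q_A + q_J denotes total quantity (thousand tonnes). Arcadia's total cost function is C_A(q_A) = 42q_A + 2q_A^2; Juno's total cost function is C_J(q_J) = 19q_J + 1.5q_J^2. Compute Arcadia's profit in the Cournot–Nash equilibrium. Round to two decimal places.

250.21

Arcadia's profit: π_A = (149 - 3Q)q_A - (42q_A + 2q_A²). Setting ∂π_A/∂q_A = 0: 107 - 10q_A - 3(q_J) = 0.
Juno's first-order condition: 130 - 9q_J - 3(q_A) = 0.
Best responses: q_A = (107 - 3q_J)/10, q_J = (130 - 3q_A)/9.
Solving the pair: q_A = 191/27, q_J = 979/81.
Price P = 149 - 3·(1552/81) = 91.5185.
Arcadia's profit: 91.5185·(191/27) - 42·(191/27) - 2(191/27)² = 250.2126.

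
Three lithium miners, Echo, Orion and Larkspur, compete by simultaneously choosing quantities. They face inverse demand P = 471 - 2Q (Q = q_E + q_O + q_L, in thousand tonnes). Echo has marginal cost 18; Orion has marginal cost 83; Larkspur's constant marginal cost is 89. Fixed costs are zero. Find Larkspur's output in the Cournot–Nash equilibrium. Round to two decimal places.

Echo's profit: π_E = (471 - 2Q)q_E - (18q_E). Setting ∂π_E/∂q_E = 0: 453 - 4q_E - 2(q_O + q_L) = 0.
Orion's first-order condition: 388 - 4q_O - 2(q_E + q_L) = 0.
Larkspur's profit: π_L = (471 - 2Q)q_L - (89q_L). Setting ∂π_L/∂q_L = 0: 382 - 4q_L - 2(q_E + q_O) = 0.
Summing all 3 equations gives 1223 − 8Q = 0, hence Q = 1223/8.
Back-substituting: q_E = (453 − 1223/4)/2 = 589/8, q_O = (388 − 1223/4)/2 = 329/8, q_L = (382 − 1223/4)/2 = 305/8.

38.13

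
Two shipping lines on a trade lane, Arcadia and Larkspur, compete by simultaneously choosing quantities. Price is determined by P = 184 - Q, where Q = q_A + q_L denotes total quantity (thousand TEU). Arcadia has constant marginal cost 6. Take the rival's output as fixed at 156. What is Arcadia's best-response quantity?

With the rival's output fixed at 156, Arcadia's profit is π_A = (184 - 156 - q_A)q_A - (6q_A) = (28 - q_A)q_A - (6q_A).
∂π_A/∂q_A = 22 - 2q_A = 0, so q_A = 11.

11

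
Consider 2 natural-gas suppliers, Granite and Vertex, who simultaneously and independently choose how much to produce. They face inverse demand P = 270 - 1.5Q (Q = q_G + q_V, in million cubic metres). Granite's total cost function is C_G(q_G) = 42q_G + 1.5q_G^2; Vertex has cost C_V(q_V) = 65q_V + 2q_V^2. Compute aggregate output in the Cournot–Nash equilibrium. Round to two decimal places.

Granite's profit: π_G = (270 - 1.5Q)q_G - (42q_G + (3/2)q_G²). Setting ∂π_G/∂q_G = 0: 228 - 6q_G - (3/2)(q_V) = 0.
Vertex's first-order condition: 205 - 7q_V - (3/2)(q_G) = 0.
So q_G = (228 - (3/2)q_V)/6 and q_V = (205 - (3/2)q_G)/7.
Solving the pair: q_G = 1718/53, q_V = 1184/53.
Total output Q = 1718/53 + 1184/53 = 54.7547.

54.75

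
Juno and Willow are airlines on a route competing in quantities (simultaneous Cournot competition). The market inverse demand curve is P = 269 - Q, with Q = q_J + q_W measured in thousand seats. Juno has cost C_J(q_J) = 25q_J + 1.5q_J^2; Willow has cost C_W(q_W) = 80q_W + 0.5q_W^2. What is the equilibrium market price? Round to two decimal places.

Juno's profit: π_J = (269 - Q)q_J - (25q_J + (3/2)q_J²). Setting ∂π_J/∂q_J = 0: 244 - 5q_J - (q_W) = 0.
Willow's first-order condition: 189 - 3q_W - (q_J) = 0.
Best responses: q_J = (244 - q_W)/5, q_W = (189 - q_J)/3.
Substituting one into the other gives q_J = 543/14 and q_W = 701/14.
Total output Q = 622/7, so price P = 269 - 622/7 = 1261/7.

180.14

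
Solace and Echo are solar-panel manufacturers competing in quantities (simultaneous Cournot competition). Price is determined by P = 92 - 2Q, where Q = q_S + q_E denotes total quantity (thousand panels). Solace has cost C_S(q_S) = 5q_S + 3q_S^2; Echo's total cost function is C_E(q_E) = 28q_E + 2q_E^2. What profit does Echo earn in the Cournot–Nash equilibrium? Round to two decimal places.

150.39

Solace's profit: π_S = (92 - 2Q)q_S - (5q_S + 3q_S²). Setting ∂π_S/∂q_S = 0: 87 - 10q_S - 2(q_E) = 0.
Echo's first-order condition: 64 - 8q_E - 2(q_S) = 0.
Rearranging gives the reaction functions q_S = (87 - 2q_E)/10 and q_E = (64 - 2q_S)/8.
Solving the pair: q_S = 142/19, q_E = 233/38.
Price P = 92 - 2·(517/38) = 1231/19.
Echo's profit: (1231/19)·(233/38) - 28·(233/38) - 2(233/38)² = 150.3850.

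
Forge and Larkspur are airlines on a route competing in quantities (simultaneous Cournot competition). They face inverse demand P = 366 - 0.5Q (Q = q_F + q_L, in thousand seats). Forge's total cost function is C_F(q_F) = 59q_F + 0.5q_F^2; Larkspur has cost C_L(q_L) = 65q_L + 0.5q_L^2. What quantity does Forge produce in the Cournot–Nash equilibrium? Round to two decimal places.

123.60

Forge's profit: π_F = (366 - 0.5Q)q_F - (59q_F + (1/2)q_F²). Setting ∂π_F/∂q_F = 0: 307 - 2q_F - (1/2)(q_L) = 0.
Larkspur's first-order condition: 301 - 2q_L - (1/2)(q_F) = 0.
So q_F = (307 - (1/2)q_L)/2 and q_L = (301 - (1/2)q_F)/2.
Solving the pair: q_F = 618/5, q_L = 598/5.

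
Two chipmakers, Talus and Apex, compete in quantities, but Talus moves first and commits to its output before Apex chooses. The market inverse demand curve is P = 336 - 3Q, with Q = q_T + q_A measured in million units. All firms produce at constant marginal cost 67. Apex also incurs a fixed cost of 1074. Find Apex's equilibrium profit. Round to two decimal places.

433.52

Solve by backward induction. Given q_T, the follower Apex maximises π_A = (336 - 3q_T - 3q_A)q_A - 67q_A.
∂π_A/∂q_A = 269 - 3q_T - 6q_A = 0 gives the reaction function q_A = (269 - 3q_T)/6.
The leader anticipates this reaction. Substituting into P = 336 - 3Q gives P = 403/2 - (3/2)q_T, so π_T = (403/2 - (3/2)q_T)q_T - 67q_T.
Maximising: ∂π_T/∂q_T = 269/2 - 3q_T = 0, giving q_T = 269/6.
Then q_A = (269 - 3·(269/6))/6 = 269/12.
Price P = 336 - 3·(269/4) = 537/4.
Apex's profit: (537/4 - 67)·(269/12) - 1074 = 433.5208.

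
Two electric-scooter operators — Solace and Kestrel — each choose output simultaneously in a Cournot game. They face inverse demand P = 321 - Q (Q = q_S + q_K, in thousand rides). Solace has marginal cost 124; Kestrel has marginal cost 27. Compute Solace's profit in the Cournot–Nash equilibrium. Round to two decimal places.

1111.11

Solace's profit: π_S = (321 - Q)q_S - (124q_S). Setting ∂π_S/∂q_S = 0: 197 - 2q_S - (q_K) = 0.
Kestrel's profit: π_K = (321 - Q)q_K - (27q_K). Setting ∂π_K/∂q_K = 0: 294 - 2q_K - (q_S) = 0.
Rearranging gives the reaction functions q_S = (197 - q_K)/2 and q_K = (294 - q_S)/2.
Solving the pair: q_S = 100/3, q_K = 391/3.
Price P = 321 - 491/3 = 472/3.
Solace's profit: (472/3 - 124)·(100/3) = 1111.1111.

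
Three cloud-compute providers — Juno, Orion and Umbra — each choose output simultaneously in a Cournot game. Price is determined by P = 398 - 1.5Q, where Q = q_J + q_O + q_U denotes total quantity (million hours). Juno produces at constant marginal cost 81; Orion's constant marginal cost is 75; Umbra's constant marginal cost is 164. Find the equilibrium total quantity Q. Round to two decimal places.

Juno's profit: π_J = (398 - 1.5Q)q_J - (81q_J). Setting ∂π_J/∂q_J = 0: 317 - 3q_J - (3/2)(q_O + q_U) = 0.
Orion's profit: π_O = (398 - 1.5Q)q_O - (75q_O). Setting ∂π_O/∂q_O = 0: 323 - 3q_O - (3/2)(q_J + q_U) = 0.
Umbra's profit: π_U = (398 - 1.5Q)q_U - (164q_U). Setting ∂π_U/∂q_U = 0: 234 - 3q_U - (3/2)(q_J + q_O) = 0.
Summing all 3 equations gives 874 − 6Q = 0, hence Q = 437/3.
Back-substituting: q_J = (317 − 437/2)/(3/2) = 197/3, q_O = (323 − 437/2)/(3/2) = 209/3, q_U = (234 − 437/2)/(3/2) = 31/3.
Total output Q = 197/3 + 209/3 + 31/3 = 437/3.

145.67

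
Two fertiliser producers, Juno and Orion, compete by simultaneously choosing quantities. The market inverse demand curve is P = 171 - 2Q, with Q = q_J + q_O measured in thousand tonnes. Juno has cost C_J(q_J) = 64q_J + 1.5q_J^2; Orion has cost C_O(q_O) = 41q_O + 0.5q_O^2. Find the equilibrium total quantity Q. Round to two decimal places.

31.32

Juno's profit: π_J = (171 - 2Q)q_J - (64q_J + (3/2)q_J²). Setting ∂π_J/∂q_J = 0: 107 - 7q_J - 2(q_O) = 0.
Orion's first-order condition: 130 - 5q_O - 2(q_J) = 0.
Best responses: q_J = (107 - 2q_O)/7, q_O = (130 - 2q_J)/5.
Substituting one into the other gives q_J = 275/31 and q_O = 696/31.
Total output Q = 275/31 + 696/31 = 971/31.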